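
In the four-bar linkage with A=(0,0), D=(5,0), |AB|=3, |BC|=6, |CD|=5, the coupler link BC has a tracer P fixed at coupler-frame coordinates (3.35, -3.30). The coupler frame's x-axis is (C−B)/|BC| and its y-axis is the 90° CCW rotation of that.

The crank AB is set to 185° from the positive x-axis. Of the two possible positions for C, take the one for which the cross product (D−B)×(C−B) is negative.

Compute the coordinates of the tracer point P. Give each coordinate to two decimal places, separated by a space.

A=(0,0), D=(5.00,0)
B = A + 3.00·(cos185°, sin185°) = (-2.9886, -0.2615)
|BD| = 7.9929
circle(B,6.00) ∩ circle(D,5.00): a=4.6845, h=3.7490
  candidates: C₊=(1.5708,3.6388) cross=29.965; C₋=(1.8161,-3.8552) cross=-29.965
  mode - wants cross < 0 → take C=(1.8161,-3.8552) (cross=-29.965)
ex = (C−B)/|BC| = (0.8008,-0.5990); ey = (0.5990,0.8008)
P = B + 3.35·ex + -3.30·ey = (-2.2825,-4.9106)

-2.28 -4.91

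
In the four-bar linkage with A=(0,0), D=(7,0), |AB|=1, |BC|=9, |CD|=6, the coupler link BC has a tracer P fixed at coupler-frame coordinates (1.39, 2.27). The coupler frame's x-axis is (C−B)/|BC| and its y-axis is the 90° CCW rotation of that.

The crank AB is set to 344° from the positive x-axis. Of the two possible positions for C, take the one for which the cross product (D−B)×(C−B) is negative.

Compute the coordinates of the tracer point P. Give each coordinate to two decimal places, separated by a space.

3.47 0.62

A=(0,0), D=(7.00,0)
B = A + 1.00·(cos344°, sin344°) = (0.9613, -0.2756)
|BD| = 6.0450
circle(B,9.00) ∩ circle(D,6.00): a=6.7446, h=5.9591
  candidates: C₊=(7.4271,5.9848) cross=36.023; C₋=(7.9705,-5.9210) cross=-36.023
  mode - wants cross < 0 → take C=(7.9705,-5.9210) (cross=-36.023)
ex = (C−B)/|BC| = (0.7788,-0.6273); ey = (0.6273,0.7788)
P = B + 1.39·ex + 2.27·ey = (3.4677,0.6204)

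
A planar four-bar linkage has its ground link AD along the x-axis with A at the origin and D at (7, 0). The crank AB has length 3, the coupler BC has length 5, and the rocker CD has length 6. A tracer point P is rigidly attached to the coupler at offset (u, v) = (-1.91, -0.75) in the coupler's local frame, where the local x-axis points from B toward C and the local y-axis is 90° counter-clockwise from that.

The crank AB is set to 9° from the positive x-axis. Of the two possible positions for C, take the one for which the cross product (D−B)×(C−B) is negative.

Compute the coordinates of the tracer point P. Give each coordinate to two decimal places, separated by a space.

A=(0,0), D=(7.00,0)
B = A + 3.00·(cos9°, sin9°) = (2.9631, 0.4693)
|BD| = 4.0641
circle(B,5.00) ∩ circle(D,6.00): a=0.6788, h=4.9537
  candidates: C₊=(4.2093,5.3115) cross=20.133; C₋=(3.0653,-4.5297) cross=-20.133
  mode - wants cross < 0 → take C=(3.0653,-4.5297) (cross=-20.133)
ex = (C−B)/|BC| = (0.0204,-0.9998); ey = (0.9998,0.0204)
P = B + -1.91·ex + -0.75·ey = (2.1742,2.3636)

2.17 2.36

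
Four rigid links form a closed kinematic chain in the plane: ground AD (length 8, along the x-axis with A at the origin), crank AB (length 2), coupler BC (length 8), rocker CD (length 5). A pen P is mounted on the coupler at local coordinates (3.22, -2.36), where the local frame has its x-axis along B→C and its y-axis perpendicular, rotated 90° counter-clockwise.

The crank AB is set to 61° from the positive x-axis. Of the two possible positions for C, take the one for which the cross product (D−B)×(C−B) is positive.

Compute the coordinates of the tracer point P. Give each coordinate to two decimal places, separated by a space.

A=(0,0), D=(8.00,0)
B = A + 2.00·(cos61°, sin61°) = (0.9696, 1.7492)
|BD| = 7.2447
circle(B,8.00) ∩ circle(D,5.00): a=6.3140, h=4.9126
  candidates: C₊=(8.2829,4.9920) cross=35.590; C₋=(5.9106,-4.5425) cross=-35.590
  mode + wants cross > 0 → take C=(8.2829,4.9920) (cross=35.590)
ex = (C−B)/|BC| = (0.9142,0.4053); ey = (-0.4053,0.9142)
P = B + 3.22·ex + -2.36·ey = (4.8698,0.8970)

4.87 0.90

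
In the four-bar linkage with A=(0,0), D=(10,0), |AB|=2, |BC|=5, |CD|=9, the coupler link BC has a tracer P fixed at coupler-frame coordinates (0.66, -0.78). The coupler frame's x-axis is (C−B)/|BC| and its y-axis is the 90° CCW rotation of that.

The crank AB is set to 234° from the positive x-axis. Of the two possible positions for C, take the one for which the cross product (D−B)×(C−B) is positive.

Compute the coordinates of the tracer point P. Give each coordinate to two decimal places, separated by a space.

-0.17 -1.45

A=(0,0), D=(10.00,0)
B = A + 2.00·(cos234°, sin234°) = (-1.1756, -1.6180)
|BD| = 11.2921
circle(B,5.00) ∩ circle(D,9.00): a=3.1664, h=3.8696
  candidates: C₊=(1.4037,2.6653) cross=43.696; C₋=(2.5127,-4.9940) cross=-43.696
  mode + wants cross > 0 → take C=(1.4037,2.6653) (cross=43.696)
ex = (C−B)/|BC| = (0.5159,0.8567); ey = (-0.8567,0.5159)
P = B + 0.66·ex + -0.78·ey = (-0.1669,-1.4550)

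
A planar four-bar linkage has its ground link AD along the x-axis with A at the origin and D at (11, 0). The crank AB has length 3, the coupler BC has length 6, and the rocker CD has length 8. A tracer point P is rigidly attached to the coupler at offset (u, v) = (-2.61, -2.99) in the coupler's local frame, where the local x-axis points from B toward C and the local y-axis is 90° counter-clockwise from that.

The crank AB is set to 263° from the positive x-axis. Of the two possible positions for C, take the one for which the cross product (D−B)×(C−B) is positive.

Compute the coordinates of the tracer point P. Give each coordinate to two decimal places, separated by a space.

A=(0,0), D=(11.00,0)
B = A + 3.00·(cos263°, sin263°) = (-0.3656, -2.9776)
|BD| = 11.7492
circle(B,6.00) ∩ circle(D,8.00): a=4.6830, h=3.7509
  candidates: C₊=(3.2139,1.8376) cross=44.070; C₋=(5.1151,-5.4193) cross=-44.070
  mode + wants cross > 0 → take C=(3.2139,1.8376) (cross=44.070)
ex = (C−B)/|BC| = (0.5966,0.8025); ey = (-0.8025,0.5966)
P = B + -2.61·ex + -2.99·ey = (0.4769,-6.8561)

0.48 -6.86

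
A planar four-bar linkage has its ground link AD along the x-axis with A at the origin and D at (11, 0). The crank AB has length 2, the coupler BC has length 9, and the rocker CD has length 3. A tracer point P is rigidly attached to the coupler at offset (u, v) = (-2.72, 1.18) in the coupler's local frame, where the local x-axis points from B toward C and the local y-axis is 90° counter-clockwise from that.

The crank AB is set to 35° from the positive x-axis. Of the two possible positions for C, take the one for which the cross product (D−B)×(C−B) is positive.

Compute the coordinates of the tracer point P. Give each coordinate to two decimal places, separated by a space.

-1.26 1.76

A=(0,0), D=(11.00,0)
B = A + 2.00·(cos35°, sin35°) = (1.6383, 1.1472)
|BD| = 9.4317
circle(B,9.00) ∩ circle(D,3.00): a=8.5328, h=2.8621
  candidates: C₊=(10.4558,2.9502) cross=26.995; C₋=(9.7596,-2.7316) cross=-26.995
  mode + wants cross > 0 → take C=(10.4558,2.9502) (cross=26.995)
ex = (C−B)/|BC| = (0.9797,0.2003); ey = (-0.2003,0.9797)
P = B + -2.72·ex + 1.18·ey = (-1.2630,1.7583)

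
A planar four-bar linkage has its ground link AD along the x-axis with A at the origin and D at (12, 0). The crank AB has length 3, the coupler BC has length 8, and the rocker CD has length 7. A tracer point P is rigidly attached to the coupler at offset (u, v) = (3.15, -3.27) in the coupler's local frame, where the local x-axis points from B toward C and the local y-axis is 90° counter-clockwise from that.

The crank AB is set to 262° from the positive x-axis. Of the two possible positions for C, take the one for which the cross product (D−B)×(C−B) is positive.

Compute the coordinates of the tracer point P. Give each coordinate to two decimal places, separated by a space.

4.12 -3.23

A=(0,0), D=(12.00,0)
B = A + 3.00·(cos262°, sin262°) = (-0.4175, -2.9708)
|BD| = 12.7679
circle(B,8.00) ∩ circle(D,7.00): a=6.9714, h=3.9243
  candidates: C₊=(5.4494,2.4678) cross=50.105; C₋=(7.2756,-5.1653) cross=-50.105
  mode + wants cross > 0 → take C=(5.4494,2.4678) (cross=50.105)
ex = (C−B)/|BC| = (0.7334,0.6798); ey = (-0.6798,0.7334)
P = B + 3.15·ex + -3.27·ey = (4.1156,-3.2275)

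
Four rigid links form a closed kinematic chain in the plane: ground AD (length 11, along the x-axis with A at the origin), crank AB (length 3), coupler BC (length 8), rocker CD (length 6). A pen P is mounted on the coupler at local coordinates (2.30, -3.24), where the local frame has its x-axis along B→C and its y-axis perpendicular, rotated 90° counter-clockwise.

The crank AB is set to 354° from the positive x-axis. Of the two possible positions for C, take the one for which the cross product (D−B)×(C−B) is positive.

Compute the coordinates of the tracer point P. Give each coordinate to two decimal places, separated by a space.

6.91 -0.89

A=(0,0), D=(11.00,0)
B = A + 3.00·(cos354°, sin354°) = (2.9836, -0.3136)
|BD| = 8.0226
circle(B,8.00) ∩ circle(D,6.00): a=5.7564, h=5.5556
  candidates: C₊=(8.5184,5.4627) cross=44.570; C₋=(8.9527,-5.6399) cross=-44.570
  mode + wants cross > 0 → take C=(8.5184,5.4627) (cross=44.570)
ex = (C−B)/|BC| = (0.6919,0.7220); ey = (-0.7220,0.6919)
P = B + 2.30·ex + -3.24·ey = (6.9142,-0.8945)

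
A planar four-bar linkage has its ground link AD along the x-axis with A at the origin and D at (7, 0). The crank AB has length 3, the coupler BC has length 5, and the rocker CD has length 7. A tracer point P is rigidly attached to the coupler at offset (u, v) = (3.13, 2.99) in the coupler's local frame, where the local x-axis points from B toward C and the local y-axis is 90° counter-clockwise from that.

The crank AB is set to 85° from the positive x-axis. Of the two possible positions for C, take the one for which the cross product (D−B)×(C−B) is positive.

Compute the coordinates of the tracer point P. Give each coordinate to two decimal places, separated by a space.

0.60 7.30

A=(0,0), D=(7.00,0)
B = A + 3.00·(cos85°, sin85°) = (0.2615, 2.9886)
|BD| = 7.3715
circle(B,5.00) ∩ circle(D,7.00): a=2.0579, h=4.5569
  candidates: C₊=(3.9901,6.3198) cross=33.591; C₋=(0.2952,-2.0113) cross=-33.591
  mode + wants cross > 0 → take C=(3.9901,6.3198) (cross=33.591)
ex = (C−B)/|BC| = (0.7457,0.6663); ey = (-0.6663,0.7457)
P = B + 3.13·ex + 2.99·ey = (0.6035,7.3037)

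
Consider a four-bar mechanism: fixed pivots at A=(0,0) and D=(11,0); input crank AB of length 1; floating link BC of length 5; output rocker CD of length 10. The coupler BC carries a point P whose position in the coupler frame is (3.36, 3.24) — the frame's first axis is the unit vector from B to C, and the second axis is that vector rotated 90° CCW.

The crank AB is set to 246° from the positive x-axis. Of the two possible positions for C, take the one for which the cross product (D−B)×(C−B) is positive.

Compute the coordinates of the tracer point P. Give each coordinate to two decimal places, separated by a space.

A=(0,0), D=(11.00,0)
B = A + 1.00·(cos246°, sin246°) = (-0.4067, -0.9135)
|BD| = 11.4433
circle(B,5.00) ∩ circle(D,10.00): a=2.4446, h=4.3616
  candidates: C₊=(1.6819,3.6293) cross=49.911; C₋=(2.3783,-5.0661) cross=-49.911
  mode + wants cross > 0 → take C=(1.6819,3.6293) (cross=49.911)
ex = (C−B)/|BC| = (0.4177,0.9086); ey = (-0.9086,0.4177)
P = B + 3.36·ex + 3.24·ey = (-1.9470,3.4927)

-1.95 3.49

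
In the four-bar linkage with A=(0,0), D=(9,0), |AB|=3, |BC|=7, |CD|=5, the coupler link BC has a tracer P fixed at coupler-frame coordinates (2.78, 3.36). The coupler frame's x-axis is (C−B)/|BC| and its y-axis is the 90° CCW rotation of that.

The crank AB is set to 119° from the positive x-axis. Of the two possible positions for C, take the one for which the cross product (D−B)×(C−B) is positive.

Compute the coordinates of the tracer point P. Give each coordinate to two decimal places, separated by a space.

A=(0,0), D=(9.00,0)
B = A + 3.00·(cos119°, sin119°) = (-1.4544, 2.6239)
|BD| = 10.7787
circle(B,7.00) ∩ circle(D,5.00): a=6.5026, h=2.5914
  candidates: C₊=(5.4834,3.5544) cross=27.932; C₋=(4.2218,-1.4726) cross=-27.932
  mode + wants cross > 0 → take C=(5.4834,3.5544) (cross=27.932)
ex = (C−B)/|BC| = (0.9911,0.1329); ey = (-0.1329,0.9911)
P = B + 2.78·ex + 3.36·ey = (0.8542,6.3236)

0.85 6.32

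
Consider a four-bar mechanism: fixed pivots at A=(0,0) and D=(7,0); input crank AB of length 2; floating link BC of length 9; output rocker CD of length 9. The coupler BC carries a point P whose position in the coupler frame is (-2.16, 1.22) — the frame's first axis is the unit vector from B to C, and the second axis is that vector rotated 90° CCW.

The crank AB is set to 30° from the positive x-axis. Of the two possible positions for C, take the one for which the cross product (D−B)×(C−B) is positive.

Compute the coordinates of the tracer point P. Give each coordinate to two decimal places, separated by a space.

-0.36 -0.33

A=(0,0), D=(7.00,0)
B = A + 2.00·(cos30°, sin30°) = (1.7321, 1.0000)
|BD| = 5.3620
circle(B,9.00) ∩ circle(D,9.00): a=2.6810, h=8.5914
  candidates: C₊=(5.9683,8.9407) cross=46.067; C₋=(2.7638,-7.9407) cross=-46.067
  mode + wants cross > 0 → take C=(5.9683,8.9407) (cross=46.067)
ex = (C−B)/|BC| = (0.4707,0.8823); ey = (-0.8823,0.4707)
P = B + -2.16·ex + 1.22·ey = (-0.3610,-0.3315)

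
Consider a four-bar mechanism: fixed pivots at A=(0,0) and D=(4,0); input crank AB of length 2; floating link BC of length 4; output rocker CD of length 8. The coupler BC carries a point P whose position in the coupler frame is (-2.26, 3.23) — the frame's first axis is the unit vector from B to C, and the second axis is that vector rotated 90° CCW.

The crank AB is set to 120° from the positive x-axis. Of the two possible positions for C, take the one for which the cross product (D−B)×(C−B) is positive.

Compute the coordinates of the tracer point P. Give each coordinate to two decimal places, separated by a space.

A=(0,0), D=(4.00,0)
B = A + 2.00·(cos120°, sin120°) = (-1.0000, 1.7321)
|BD| = 5.2915
circle(B,4.00) ∩ circle(D,8.00): a=-1.8898, h=3.5254
  candidates: C₊=(-1.6318,5.6818) cross=18.655; C₋=(-3.9397,-0.9806) cross=-18.655
  mode + wants cross > 0 → take C=(-1.6318,5.6818) (cross=18.655)
ex = (C−B)/|BC| = (-0.1579,0.9874); ey = (-0.9874,-0.1579)
P = B + -2.26·ex + 3.23·ey = (-3.8325,-1.0097)

-3.83 -1.01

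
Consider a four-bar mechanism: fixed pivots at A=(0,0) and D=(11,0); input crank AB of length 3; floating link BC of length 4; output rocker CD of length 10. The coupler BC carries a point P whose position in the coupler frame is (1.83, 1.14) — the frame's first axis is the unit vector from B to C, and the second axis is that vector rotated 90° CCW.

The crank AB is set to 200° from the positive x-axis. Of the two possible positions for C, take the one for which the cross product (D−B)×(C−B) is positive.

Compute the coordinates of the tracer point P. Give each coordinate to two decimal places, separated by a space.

A=(0,0), D=(11.00,0)
B = A + 3.00·(cos200°, sin200°) = (-2.8191, -1.0261)
|BD| = 13.8571
circle(B,4.00) ∩ circle(D,10.00): a=3.8976, h=0.8992
  candidates: C₊=(1.0013,0.1592) cross=12.460; C₋=(1.1344,-1.6342) cross=-12.460
  mode + wants cross > 0 → take C=(1.0013,0.1592) (cross=12.460)
ex = (C−B)/|BC| = (0.9551,0.2963); ey = (-0.2963,0.9551)
P = B + 1.83·ex + 1.14·ey = (-1.4091,0.6050)

-1.41 0.61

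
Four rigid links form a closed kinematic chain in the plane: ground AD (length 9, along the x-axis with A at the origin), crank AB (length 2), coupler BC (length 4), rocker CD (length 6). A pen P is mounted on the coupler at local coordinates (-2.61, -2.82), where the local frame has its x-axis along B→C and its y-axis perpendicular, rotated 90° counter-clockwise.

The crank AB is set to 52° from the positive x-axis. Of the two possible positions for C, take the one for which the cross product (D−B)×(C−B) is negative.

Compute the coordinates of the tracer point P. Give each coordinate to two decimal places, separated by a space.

A=(0,0), D=(9.00,0)
B = A + 2.00·(cos52°, sin52°) = (1.2313, 1.5760)
|BD| = 7.9269
circle(B,4.00) ∩ circle(D,6.00): a=2.7019, h=2.9495
  candidates: C₊=(4.4657,3.9294) cross=23.380; C₋=(3.2929,-1.8518) cross=-23.380
  mode - wants cross < 0 → take C=(3.2929,-1.8518) (cross=-23.380)
ex = (C−B)/|BC| = (0.5154,-0.8570); ey = (0.8570,0.5154)
P = B + -2.61·ex + -2.82·ey = (-2.5305,2.3592)

-2.53 2.36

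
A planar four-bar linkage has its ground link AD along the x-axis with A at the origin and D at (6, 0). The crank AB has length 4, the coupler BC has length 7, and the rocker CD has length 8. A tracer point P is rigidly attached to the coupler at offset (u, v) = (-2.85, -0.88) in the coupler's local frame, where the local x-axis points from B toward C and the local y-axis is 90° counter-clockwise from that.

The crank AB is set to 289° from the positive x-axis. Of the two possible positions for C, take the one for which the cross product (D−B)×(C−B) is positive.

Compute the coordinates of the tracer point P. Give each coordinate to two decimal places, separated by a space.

A=(0,0), D=(6.00,0)
B = A + 4.00·(cos289°, sin289°) = (1.3023, -3.7821)
|BD| = 6.0310
circle(B,7.00) ∩ circle(D,8.00): a=1.7719, h=6.7720
  candidates: C₊=(-1.5643,2.6041) cross=40.842; C₋=(6.9293,-7.9458) cross=-40.842
  mode + wants cross > 0 → take C=(-1.5643,2.6041) (cross=40.842)
ex = (C−B)/|BC| = (-0.4095,0.9123); ey = (-0.9123,-0.4095)
P = B + -2.85·ex + -0.88·ey = (3.2722,-6.0218)

3.27 -6.02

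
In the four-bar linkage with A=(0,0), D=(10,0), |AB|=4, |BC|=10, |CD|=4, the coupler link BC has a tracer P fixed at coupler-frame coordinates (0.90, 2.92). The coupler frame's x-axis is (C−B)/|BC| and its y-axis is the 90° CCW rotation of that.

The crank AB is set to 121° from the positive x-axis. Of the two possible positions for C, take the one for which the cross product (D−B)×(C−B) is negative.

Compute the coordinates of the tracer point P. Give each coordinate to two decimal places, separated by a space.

A=(0,0), D=(10.00,0)
B = A + 4.00·(cos121°, sin121°) = (-2.0602, 3.4287)
|BD| = 12.5381
circle(B,10.00) ∩ circle(D,4.00): a=9.6188, h=2.7346
  candidates: C₊=(7.9398,3.4287) cross=34.287; C₋=(6.4442,-1.8321) cross=-34.287
  mode - wants cross < 0 → take C=(6.4442,-1.8321) (cross=-34.287)
ex = (C−B)/|BC| = (0.8504,-0.5261); ey = (0.5261,0.8504)
P = B + 0.90·ex + 2.92·ey = (0.2414,5.4385)

0.24 5.44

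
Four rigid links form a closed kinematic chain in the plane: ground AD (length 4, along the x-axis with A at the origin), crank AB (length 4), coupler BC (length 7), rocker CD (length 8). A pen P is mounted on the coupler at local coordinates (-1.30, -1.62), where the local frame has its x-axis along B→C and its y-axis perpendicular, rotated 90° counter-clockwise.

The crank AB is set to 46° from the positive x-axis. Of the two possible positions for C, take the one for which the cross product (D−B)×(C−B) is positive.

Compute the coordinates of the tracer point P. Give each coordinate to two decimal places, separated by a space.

2.46 0.83

A=(0,0), D=(4.00,0)
B = A + 4.00·(cos46°, sin46°) = (2.7786, 2.8774)
|BD| = 3.1258
circle(B,7.00) ∩ circle(D,8.00): a=-0.8364, h=6.9498
  candidates: C₊=(8.8492,6.3628) cross=21.724; C₋=(-3.9456,0.9318) cross=-21.724
  mode + wants cross > 0 → take C=(8.8492,6.3628) (cross=21.724)
ex = (C−B)/|BC| = (0.8672,0.4979); ey = (-0.4979,0.8672)
P = B + -1.30·ex + -1.62·ey = (2.4579,0.8252)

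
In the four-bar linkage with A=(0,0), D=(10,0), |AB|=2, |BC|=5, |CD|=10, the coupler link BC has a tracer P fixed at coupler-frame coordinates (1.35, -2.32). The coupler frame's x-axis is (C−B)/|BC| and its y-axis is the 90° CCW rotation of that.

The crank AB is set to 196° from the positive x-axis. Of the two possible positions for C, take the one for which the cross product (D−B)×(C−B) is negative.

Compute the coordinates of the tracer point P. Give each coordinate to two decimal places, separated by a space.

-2.96 -3.03

A=(0,0), D=(10.00,0)
B = A + 2.00·(cos196°, sin196°) = (-1.9225, -0.5513)
|BD| = 11.9353
circle(B,5.00) ∩ circle(D,10.00): a=2.8257, h=4.1250
  candidates: C₊=(0.7096,3.6998) cross=49.233; C₋=(1.0907,-4.5413) cross=-49.233
  mode - wants cross < 0 → take C=(1.0907,-4.5413) (cross=-49.233)
ex = (C−B)/|BC| = (0.6026,-0.7980); ey = (0.7980,0.6026)
P = B + 1.35·ex + -2.32·ey = (-2.9604,-3.0267)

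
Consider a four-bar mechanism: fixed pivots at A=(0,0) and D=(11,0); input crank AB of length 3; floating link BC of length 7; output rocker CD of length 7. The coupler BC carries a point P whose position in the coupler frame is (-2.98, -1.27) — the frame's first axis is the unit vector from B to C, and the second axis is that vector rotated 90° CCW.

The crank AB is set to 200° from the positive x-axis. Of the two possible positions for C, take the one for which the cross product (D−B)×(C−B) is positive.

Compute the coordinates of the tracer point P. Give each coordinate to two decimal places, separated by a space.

-5.46 -2.91

A=(0,0), D=(11.00,0)
B = A + 3.00·(cos200°, sin200°) = (-2.8191, -1.0261)
|BD| = 13.8571
circle(B,7.00) ∩ circle(D,7.00): a=6.9286, h=0.9975
  candidates: C₊=(4.0166,0.4818) cross=13.823; C₋=(4.1643,-1.5078) cross=-13.823
  mode + wants cross > 0 → take C=(4.0166,0.4818) (cross=13.823)
ex = (C−B)/|BC| = (0.9765,0.2154); ey = (-0.2154,0.9765)
P = B + -2.98·ex + -1.27·ey = (-5.4556,-2.9081)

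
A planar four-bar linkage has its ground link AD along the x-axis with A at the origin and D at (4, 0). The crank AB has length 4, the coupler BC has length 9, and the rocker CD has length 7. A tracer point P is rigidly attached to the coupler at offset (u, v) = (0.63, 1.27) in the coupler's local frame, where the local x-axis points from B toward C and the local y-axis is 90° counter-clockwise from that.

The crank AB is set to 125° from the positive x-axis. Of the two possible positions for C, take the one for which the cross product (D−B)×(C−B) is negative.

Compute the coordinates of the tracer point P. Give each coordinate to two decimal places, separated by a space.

-0.92 2.94

A=(0,0), D=(4.00,0)
B = A + 4.00·(cos125°, sin125°) = (-2.2943, 3.2766)
|BD| = 7.0961
circle(B,9.00) ∩ circle(D,7.00): a=5.8028, h=6.8795
  candidates: C₊=(6.0294,6.6994) cross=48.817; C₋=(-0.3237,-5.5050) cross=-48.817
  mode - wants cross < 0 → take C=(-0.3237,-5.5050) (cross=-48.817)
ex = (C−B)/|BC| = (0.2190,-0.9757); ey = (0.9757,0.2190)
P = B + 0.63·ex + 1.27·ey = (-0.9172,2.9400)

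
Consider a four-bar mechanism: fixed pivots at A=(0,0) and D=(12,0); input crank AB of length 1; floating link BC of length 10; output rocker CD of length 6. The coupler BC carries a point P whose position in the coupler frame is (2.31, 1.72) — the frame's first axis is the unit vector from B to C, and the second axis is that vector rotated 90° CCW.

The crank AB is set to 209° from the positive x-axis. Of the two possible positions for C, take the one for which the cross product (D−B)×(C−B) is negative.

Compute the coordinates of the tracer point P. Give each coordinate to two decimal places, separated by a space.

1.94 0.12

A=(0,0), D=(12.00,0)
B = A + 1.00·(cos209°, sin209°) = (-0.8746, -0.4848)
|BD| = 12.8837
circle(B,10.00) ∩ circle(D,6.00): a=8.9256, h=4.5092
  candidates: C₊=(7.8750,4.3571) cross=58.096; C₋=(8.2144,-4.6550) cross=-58.096
  mode - wants cross < 0 → take C=(8.2144,-4.6550) (cross=-58.096)
ex = (C−B)/|BC| = (0.9089,-0.4170); ey = (0.4170,0.9089)
P = B + 2.31·ex + 1.72·ey = (1.9422,0.1152)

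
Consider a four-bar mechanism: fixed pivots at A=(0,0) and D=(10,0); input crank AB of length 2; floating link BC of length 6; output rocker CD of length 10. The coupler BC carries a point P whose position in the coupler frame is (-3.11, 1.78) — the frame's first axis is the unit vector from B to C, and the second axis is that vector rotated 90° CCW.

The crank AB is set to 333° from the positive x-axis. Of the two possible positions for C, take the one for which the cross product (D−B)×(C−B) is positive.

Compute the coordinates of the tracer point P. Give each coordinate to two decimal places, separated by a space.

0.21 -4.13

A=(0,0), D=(10.00,0)
B = A + 2.00·(cos333°, sin333°) = (1.7820, -0.9080)
|BD| = 8.2680
circle(B,6.00) ∩ circle(D,10.00): a=0.2637, h=5.9942
  candidates: C₊=(1.3858,5.0789) cross=49.560; C₋=(2.7023,-6.8370) cross=-49.560
  mode + wants cross > 0 → take C=(1.3858,5.0789) (cross=49.560)
ex = (C−B)/|BC| = (-0.0660,0.9978); ey = (-0.9978,-0.0660)
P = B + -3.11·ex + 1.78·ey = (0.2113,-4.1287)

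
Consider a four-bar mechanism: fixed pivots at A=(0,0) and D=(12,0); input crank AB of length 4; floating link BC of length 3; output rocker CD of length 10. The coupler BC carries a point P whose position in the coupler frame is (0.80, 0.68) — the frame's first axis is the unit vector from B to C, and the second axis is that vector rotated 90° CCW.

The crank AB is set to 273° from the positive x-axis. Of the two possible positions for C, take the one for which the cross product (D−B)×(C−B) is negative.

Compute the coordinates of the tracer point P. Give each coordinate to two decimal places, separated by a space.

A=(0,0), D=(12.00,0)
B = A + 4.00·(cos273°, sin273°) = (0.2093, -3.9945)
|BD| = 12.4489
circle(B,3.00) ∩ circle(D,10.00): a=2.5695, h=1.5484
  candidates: C₊=(2.1462,-1.7035) cross=19.276; C₋=(3.1398,-4.6365) cross=-19.276
  mode - wants cross < 0 → take C=(3.1398,-4.6365) (cross=-19.276)
ex = (C−B)/|BC| = (0.9768,-0.2140); ey = (0.2140,0.9768)
P = B + 0.80·ex + 0.68·ey = (1.1363,-3.5015)

1.14 -3.50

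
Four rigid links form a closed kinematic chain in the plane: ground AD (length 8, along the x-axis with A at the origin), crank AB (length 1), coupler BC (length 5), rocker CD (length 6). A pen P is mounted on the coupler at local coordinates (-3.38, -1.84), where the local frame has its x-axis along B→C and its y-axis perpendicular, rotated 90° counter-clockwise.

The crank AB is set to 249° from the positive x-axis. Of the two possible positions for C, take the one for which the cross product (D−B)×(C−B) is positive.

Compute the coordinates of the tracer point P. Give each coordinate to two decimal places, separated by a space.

-1.05 -4.72

A=(0,0), D=(8.00,0)
B = A + 1.00·(cos249°, sin249°) = (-0.3584, -0.9336)
|BD| = 8.4103
circle(B,5.00) ∩ circle(D,6.00): a=3.5512, h=3.5198
  candidates: C₊=(2.7802,2.9586) cross=29.603; C₋=(3.5616,-4.0374) cross=-29.603
  mode + wants cross > 0 → take C=(2.7802,2.9586) (cross=29.603)
ex = (C−B)/|BC| = (0.6277,0.7784); ey = (-0.7784,0.6277)
P = B + -3.38·ex + -1.84·ey = (-1.0477,-4.7197)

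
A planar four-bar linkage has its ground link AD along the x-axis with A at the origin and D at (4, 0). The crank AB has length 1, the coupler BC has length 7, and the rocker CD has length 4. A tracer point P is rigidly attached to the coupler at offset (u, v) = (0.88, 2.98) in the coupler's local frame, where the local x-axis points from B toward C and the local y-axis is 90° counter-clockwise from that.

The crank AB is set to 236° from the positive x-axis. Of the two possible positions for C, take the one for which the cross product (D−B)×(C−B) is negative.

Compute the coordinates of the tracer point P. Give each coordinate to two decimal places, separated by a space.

A=(0,0), D=(4.00,0)
B = A + 1.00·(cos236°, sin236°) = (-0.5592, -0.8290)
|BD| = 4.6340
circle(B,7.00) ∩ circle(D,4.00): a=5.8777, h=3.8017
  candidates: C₊=(4.5435,3.9629) cross=17.617; C₋=(5.9038,-3.5179) cross=-17.617
  mode - wants cross < 0 → take C=(5.9038,-3.5179) (cross=-17.617)
ex = (C−B)/|BC| = (0.9233,-0.3841); ey = (0.3841,0.9233)
P = B + 0.88·ex + 2.98·ey = (1.3980,1.5843)

1.40 1.58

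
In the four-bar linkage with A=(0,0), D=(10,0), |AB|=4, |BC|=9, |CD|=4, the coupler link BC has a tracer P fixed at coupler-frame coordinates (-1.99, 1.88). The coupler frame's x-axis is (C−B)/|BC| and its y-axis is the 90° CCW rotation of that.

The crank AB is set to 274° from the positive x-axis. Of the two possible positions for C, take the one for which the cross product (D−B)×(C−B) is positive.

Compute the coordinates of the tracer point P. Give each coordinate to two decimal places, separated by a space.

A=(0,0), D=(10.00,0)
B = A + 4.00·(cos274°, sin274°) = (0.2790, -3.9903)
|BD| = 10.5081
circle(B,9.00) ∩ circle(D,4.00): a=8.3469, h=3.3659
  candidates: C₊=(6.7226,2.2931) cross=35.369; C₋=(9.2789,-3.9345) cross=-35.369
  mode + wants cross > 0 → take C=(6.7226,2.2931) (cross=35.369)
ex = (C−B)/|BC| = (0.7159,0.6982); ey = (-0.6982,0.7159)
P = B + -1.99·ex + 1.88·ey = (-2.4582,-4.0336)

-2.46 -4.03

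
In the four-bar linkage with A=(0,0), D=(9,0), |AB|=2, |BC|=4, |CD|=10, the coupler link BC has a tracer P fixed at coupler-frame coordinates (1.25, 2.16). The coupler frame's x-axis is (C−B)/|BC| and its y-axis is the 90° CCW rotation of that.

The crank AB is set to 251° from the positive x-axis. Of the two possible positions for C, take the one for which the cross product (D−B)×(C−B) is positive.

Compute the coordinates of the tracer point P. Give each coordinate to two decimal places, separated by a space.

A=(0,0), D=(9.00,0)
B = A + 2.00·(cos251°, sin251°) = (-0.6511, -1.8910)
|BD| = 9.8347
circle(B,4.00) ∩ circle(D,10.00): a=0.6467, h=3.9474
  candidates: C₊=(-0.7755,2.1070) cross=38.821; C₋=(0.7425,-5.6404) cross=-38.821
  mode + wants cross > 0 → take C=(-0.7755,2.1070) (cross=38.821)
ex = (C−B)/|BC| = (-0.0311,0.9995); ey = (-0.9995,-0.0311)
P = B + 1.25·ex + 2.16·ey = (-2.8490,-0.7088)

-2.85 -0.71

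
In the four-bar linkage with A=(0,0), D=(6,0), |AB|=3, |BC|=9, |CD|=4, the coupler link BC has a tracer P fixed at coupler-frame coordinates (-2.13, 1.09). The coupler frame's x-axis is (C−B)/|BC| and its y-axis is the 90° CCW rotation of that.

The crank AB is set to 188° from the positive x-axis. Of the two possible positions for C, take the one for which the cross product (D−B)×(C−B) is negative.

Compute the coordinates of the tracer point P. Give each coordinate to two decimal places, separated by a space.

-4.50 1.42

A=(0,0), D=(6.00,0)
B = A + 3.00·(cos188°, sin188°) = (-2.9708, -0.4175)
|BD| = 8.9805
circle(B,9.00) ∩ circle(D,4.00): a=8.1092, h=3.9039
  candidates: C₊=(4.9481,3.8592) cross=35.059; C₋=(5.3111,-3.9402) cross=-35.059
  mode - wants cross < 0 → take C=(5.3111,-3.9402) (cross=-35.059)
ex = (C−B)/|BC| = (0.9202,-0.3914); ey = (0.3914,0.9202)
P = B + -2.13·ex + 1.09·ey = (-4.5042,1.4192)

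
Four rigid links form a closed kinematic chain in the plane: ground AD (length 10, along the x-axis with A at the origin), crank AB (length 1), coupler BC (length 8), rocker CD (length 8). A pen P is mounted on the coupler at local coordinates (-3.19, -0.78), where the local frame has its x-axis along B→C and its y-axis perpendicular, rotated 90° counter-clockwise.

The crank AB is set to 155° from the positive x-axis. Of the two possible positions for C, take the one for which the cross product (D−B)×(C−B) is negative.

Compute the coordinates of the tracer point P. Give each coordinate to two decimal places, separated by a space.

-3.58 2.33

A=(0,0), D=(10.00,0)
B = A + 1.00·(cos155°, sin155°) = (-0.9063, 0.4226)
|BD| = 10.9145
circle(B,8.00) ∩ circle(D,8.00): a=5.4572, h=5.8497
  candidates: C₊=(4.7733,6.0566) cross=63.846; C₋=(4.3203,-5.6340) cross=-63.846
  mode - wants cross < 0 → take C=(4.3203,-5.6340) (cross=-63.846)
ex = (C−B)/|BC| = (0.6533,-0.7571); ey = (0.7571,0.6533)
P = B + -3.19·ex + -0.78·ey = (-3.5810,2.3281)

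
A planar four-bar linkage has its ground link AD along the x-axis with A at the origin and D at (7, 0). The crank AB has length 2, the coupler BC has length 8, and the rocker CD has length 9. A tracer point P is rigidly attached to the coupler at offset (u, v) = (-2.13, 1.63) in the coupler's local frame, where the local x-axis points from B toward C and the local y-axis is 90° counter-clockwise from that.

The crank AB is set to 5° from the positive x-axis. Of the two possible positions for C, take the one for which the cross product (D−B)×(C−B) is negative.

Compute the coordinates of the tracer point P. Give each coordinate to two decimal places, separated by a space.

A=(0,0), D=(7.00,0)
B = A + 2.00·(cos5°, sin5°) = (1.9924, 0.1743)
|BD| = 5.0106
circle(B,8.00) ∩ circle(D,9.00): a=0.8089, h=7.9590
  candidates: C₊=(3.0777,8.1003) cross=39.880; C₋=(2.5240,-7.8080) cross=-39.880
  mode - wants cross < 0 → take C=(2.5240,-7.8080) (cross=-39.880)
ex = (C−B)/|BC| = (0.0664,-0.9978); ey = (0.9978,0.0664)
P = B + -2.13·ex + 1.63·ey = (3.4773,2.4079)

3.48 2.41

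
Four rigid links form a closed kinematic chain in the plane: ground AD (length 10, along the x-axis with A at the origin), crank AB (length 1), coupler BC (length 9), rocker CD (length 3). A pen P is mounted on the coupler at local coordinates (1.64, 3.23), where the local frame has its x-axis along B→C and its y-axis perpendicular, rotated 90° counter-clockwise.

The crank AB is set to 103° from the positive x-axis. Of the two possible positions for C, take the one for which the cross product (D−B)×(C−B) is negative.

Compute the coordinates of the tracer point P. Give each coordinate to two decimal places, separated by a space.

A=(0,0), D=(10.00,0)
B = A + 1.00·(cos103°, sin103°) = (-0.2250, 0.9744)
|BD| = 10.2713
circle(B,9.00) ∩ circle(D,3.00): a=8.6406, h=2.5181
  candidates: C₊=(8.6155,2.6614) cross=25.864; C₋=(8.1378,-2.3520) cross=-25.864
  mode - wants cross < 0 → take C=(8.1378,-2.3520) (cross=-25.864)
ex = (C−B)/|BC| = (0.9292,-0.3696); ey = (0.3696,0.9292)
P = B + 1.64·ex + 3.23·ey = (2.4927,3.3695)

2.49 3.37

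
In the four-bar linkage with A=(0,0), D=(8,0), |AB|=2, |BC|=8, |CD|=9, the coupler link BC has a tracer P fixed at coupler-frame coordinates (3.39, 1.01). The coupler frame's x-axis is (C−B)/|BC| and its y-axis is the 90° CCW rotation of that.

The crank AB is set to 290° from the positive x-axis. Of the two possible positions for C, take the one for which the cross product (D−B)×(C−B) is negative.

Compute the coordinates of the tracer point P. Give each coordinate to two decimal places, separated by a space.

3.41 -4.14

A=(0,0), D=(8.00,0)
B = A + 2.00·(cos290°, sin290°) = (0.6840, -1.8794)
|BD| = 7.5535
circle(B,8.00) ∩ circle(D,9.00): a=2.6514, h=7.5478
  candidates: C₊=(1.3741,6.0908) cross=57.013; C₋=(5.1301,-8.5302) cross=-57.013
  mode - wants cross < 0 → take C=(5.1301,-8.5302) (cross=-57.013)
ex = (C−B)/|BC| = (0.5558,-0.8313); ey = (0.8313,0.5558)
P = B + 3.39·ex + 1.01·ey = (3.4077,-4.1363)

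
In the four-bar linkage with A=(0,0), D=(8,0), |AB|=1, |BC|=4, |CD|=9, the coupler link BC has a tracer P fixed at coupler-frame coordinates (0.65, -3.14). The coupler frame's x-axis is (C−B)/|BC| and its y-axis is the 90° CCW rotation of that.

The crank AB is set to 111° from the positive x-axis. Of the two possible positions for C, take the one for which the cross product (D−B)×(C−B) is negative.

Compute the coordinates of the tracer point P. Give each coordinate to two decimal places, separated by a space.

A=(0,0), D=(8.00,0)
B = A + 1.00·(cos111°, sin111°) = (-0.3584, 0.9336)
|BD| = 8.4103
circle(B,4.00) ∩ circle(D,9.00): a=0.3409, h=3.9854
  candidates: C₊=(0.4228,4.8566) cross=33.519; C₋=(-0.4620,-3.0651) cross=-33.519
  mode - wants cross < 0 → take C=(-0.4620,-3.0651) (cross=-33.519)
ex = (C−B)/|BC| = (-0.0259,-0.9997); ey = (0.9997,-0.0259)
P = B + 0.65·ex + -3.14·ey = (-3.5142,0.3651)

-3.51 0.37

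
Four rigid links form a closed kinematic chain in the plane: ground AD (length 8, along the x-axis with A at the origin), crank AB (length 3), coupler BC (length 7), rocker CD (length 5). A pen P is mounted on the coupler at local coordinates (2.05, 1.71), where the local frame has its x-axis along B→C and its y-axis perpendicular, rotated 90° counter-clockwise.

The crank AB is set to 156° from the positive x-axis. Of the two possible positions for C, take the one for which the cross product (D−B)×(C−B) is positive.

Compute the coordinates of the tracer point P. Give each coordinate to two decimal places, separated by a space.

-1.20 3.40

A=(0,0), D=(8.00,0)
B = A + 3.00·(cos156°, sin156°) = (-2.7406, 1.2202)
|BD| = 10.8097
circle(B,7.00) ∩ circle(D,5.00): a=6.5150, h=2.5603
  candidates: C₊=(4.0217,3.0287) cross=27.676; C₋=(3.4437,-2.0591) cross=-27.676
  mode + wants cross > 0 → take C=(4.0217,3.0287) (cross=27.676)
ex = (C−B)/|BC| = (0.9660,0.2584); ey = (-0.2584,0.9660)
P = B + 2.05·ex + 1.71·ey = (-1.2020,3.4018)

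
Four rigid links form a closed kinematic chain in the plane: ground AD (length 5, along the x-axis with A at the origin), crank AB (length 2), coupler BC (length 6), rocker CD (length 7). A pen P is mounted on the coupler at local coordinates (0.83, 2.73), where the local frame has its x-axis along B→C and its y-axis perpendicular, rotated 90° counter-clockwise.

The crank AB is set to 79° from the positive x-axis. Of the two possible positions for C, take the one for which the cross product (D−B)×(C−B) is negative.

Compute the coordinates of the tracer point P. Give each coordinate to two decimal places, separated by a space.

2.89 0.61

A=(0,0), D=(5.00,0)
B = A + 2.00·(cos79°, sin79°) = (0.3816, 1.9633)
|BD| = 5.0183
circle(B,6.00) ∩ circle(D,7.00): a=1.2139, h=5.8759
  candidates: C₊=(3.7975,6.8959) cross=29.487; C₋=(-0.8000,-3.9193) cross=-29.487
  mode - wants cross < 0 → take C=(-0.8000,-3.9193) (cross=-29.487)
ex = (C−B)/|BC| = (-0.1969,-0.9804); ey = (0.9804,-0.1969)
P = B + 0.83·ex + 2.73·ey = (2.8947,0.6119)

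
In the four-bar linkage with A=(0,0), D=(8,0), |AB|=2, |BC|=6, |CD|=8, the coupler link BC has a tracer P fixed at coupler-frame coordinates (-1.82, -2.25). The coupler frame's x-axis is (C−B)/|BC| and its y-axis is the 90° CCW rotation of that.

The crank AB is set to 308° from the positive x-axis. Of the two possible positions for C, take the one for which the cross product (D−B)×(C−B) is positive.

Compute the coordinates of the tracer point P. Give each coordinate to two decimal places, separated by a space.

3.45 -3.43

A=(0,0), D=(8.00,0)
B = A + 2.00·(cos308°, sin308°) = (1.2313, -1.5760)
|BD| = 6.9497
circle(B,6.00) ∩ circle(D,8.00): a=1.4604, h=5.8196
  candidates: C₊=(1.3340,4.4231) cross=40.444; C₋=(3.9734,-6.9128) cross=-40.444
  mode + wants cross > 0 → take C=(1.3340,4.4231) (cross=40.444)
ex = (C−B)/|BC| = (0.0171,0.9999); ey = (-0.9999,0.0171)
P = B + -1.82·ex + -2.25·ey = (3.4499,-3.4342)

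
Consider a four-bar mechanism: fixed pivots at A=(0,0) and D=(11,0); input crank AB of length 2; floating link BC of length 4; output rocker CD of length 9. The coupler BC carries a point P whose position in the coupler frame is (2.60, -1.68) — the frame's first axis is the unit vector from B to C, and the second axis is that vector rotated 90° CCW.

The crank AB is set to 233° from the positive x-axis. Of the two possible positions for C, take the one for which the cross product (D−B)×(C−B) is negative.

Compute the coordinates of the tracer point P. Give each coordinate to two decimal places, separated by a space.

0.62 -4.10

A=(0,0), D=(11.00,0)
B = A + 2.00·(cos233°, sin233°) = (-1.2036, -1.5973)
|BD| = 12.3077
circle(B,4.00) ∩ circle(D,9.00): a=3.5132, h=1.9124
  candidates: C₊=(2.0317,0.7549) cross=23.537; C₋=(2.5281,-3.0375) cross=-23.537
  mode - wants cross < 0 → take C=(2.5281,-3.0375) (cross=-23.537)
ex = (C−B)/|BC| = (0.9329,-0.3601); ey = (0.3601,0.9329)
P = B + 2.60·ex + -1.68·ey = (0.6171,-4.1008)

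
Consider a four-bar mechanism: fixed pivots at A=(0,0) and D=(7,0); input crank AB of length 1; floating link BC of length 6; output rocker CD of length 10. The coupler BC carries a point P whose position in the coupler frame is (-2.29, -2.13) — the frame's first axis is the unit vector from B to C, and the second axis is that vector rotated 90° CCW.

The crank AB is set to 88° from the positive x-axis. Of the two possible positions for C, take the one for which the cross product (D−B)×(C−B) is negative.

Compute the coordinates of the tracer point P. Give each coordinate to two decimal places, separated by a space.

A=(0,0), D=(7.00,0)
B = A + 1.00·(cos88°, sin88°) = (0.0349, 0.9994)
|BD| = 7.0364
circle(B,6.00) ∩ circle(D,10.00): a=-1.0295, h=5.9110
  candidates: C₊=(-0.1447,6.9967) cross=41.592; C₋=(-1.8238,-4.7055) cross=-41.592
  mode - wants cross < 0 → take C=(-1.8238,-4.7055) (cross=-41.592)
ex = (C−B)/|BC| = (-0.3098,-0.9508); ey = (0.9508,-0.3098)
P = B + -2.29·ex + -2.13·ey = (-1.2809,3.8366)

-1.28 3.84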